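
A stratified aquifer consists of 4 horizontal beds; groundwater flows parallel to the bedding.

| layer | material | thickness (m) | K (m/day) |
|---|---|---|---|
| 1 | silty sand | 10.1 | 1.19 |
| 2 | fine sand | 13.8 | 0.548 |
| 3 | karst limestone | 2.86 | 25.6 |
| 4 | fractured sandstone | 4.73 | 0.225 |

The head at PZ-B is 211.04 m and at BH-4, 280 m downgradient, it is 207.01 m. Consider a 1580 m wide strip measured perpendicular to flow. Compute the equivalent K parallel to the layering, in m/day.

Flow is parallel to layering, so each bed carries its own Darcy discharge and the transmissivities add.
Σ(K_i·b_i) = 1.19×10.1 + 0.548×13.8 + 25.6×2.86 + 0.225×4.73 = 93.86 m²/day.
Total thickness b = 31.49 m, so K_eq = Σ(K_i·b_i)/b = 2.981 m/day.

2.98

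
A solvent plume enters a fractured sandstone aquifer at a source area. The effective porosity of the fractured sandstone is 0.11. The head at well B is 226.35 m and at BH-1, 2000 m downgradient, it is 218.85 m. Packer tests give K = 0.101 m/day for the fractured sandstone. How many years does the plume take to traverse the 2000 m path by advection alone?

1590

Hydraulic gradient i = (226.35 − 218.85) / 2000 = 7.5 / 2000 = 0.003750.
Darcy flux q = K · i = 0.1010 × 0.003750 = 0.0003788 m/day.
Seepage velocity v = q / n_e = 0.0003788 / 0.11 = 0.003443 m/day.
Travel time t = L / v = 2000 / 0.003443 = 5.809e+05 days = 1590 years.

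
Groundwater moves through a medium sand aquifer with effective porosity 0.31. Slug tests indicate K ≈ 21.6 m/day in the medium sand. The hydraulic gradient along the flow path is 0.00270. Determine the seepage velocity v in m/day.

Hydraulic gradient i = 0.00270.
Darcy flux q = K · i = 21.60 × 0.002700 = 0.05832 m/day.
Seepage velocity v = q / n_e = 0.05832 / 0.31 = 0.1881 m/day.

0.188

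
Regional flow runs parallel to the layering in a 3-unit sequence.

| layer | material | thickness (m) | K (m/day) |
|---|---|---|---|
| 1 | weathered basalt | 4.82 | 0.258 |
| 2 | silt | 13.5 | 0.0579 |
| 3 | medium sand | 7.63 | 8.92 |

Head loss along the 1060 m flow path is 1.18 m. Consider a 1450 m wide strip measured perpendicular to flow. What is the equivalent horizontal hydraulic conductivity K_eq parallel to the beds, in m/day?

Flow is parallel to layering, so each bed carries its own Darcy discharge and the transmissivities add.
Σ(K_i·b_i) = 0.258×4.82 + 0.0579×13.5 + 8.92×7.63 = 70.08 m²/day.
Total thickness b = 25.95 m, so K_eq = Σ(K_i·b_i)/b = 2.701 m/day.

2.70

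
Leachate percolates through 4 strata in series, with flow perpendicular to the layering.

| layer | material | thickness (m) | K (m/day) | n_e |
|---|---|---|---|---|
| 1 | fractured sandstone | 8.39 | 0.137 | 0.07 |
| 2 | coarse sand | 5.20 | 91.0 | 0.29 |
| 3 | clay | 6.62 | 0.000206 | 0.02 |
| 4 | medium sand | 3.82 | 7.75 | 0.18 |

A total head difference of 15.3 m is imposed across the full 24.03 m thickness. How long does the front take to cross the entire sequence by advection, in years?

16.8

With flow normal to the layers, continuity requires the same specific discharge q through every layer.
Σ(b_i/K_i) = 8.39/0.137 + 5.20/91.0 + 6.62/0.000206 + 3.82/7.75 = 32198 d.
q = Δh / Σ(b_i/K_i) = 15.3 / 32198 = 0.0004752 m/day.
In each layer the seepage velocity is v_i = q/n_i, so the layer transit time is t_i = b_i·n_i / q:
  layer 1 (fractured sandstone): t_1 = 8.39 × 0.07 / 0.0004752 = 1236 d
  layer 2 (coarse sand): t_2 = 5.20 × 0.29 / 0.0004752 = 3173 d
  layer 3 (clay): t_3 = 6.62 × 0.02 / 0.0004752 = 278.6 d
  layer 4 (medium sand): t_4 = 3.82 × 0.18 / 0.0004752 = 1447 d
Total t = Σ t_i = 6135 days = 16.80 years.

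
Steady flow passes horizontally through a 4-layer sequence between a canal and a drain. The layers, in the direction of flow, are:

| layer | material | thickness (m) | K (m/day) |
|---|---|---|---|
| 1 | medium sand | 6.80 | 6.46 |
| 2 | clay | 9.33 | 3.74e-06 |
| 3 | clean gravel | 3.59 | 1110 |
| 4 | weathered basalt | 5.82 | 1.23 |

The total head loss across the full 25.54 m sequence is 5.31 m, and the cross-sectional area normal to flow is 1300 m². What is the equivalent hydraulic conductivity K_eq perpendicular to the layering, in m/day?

1.02e-05

Flow is perpendicular to layering, so the layers act in series and the equivalent K is the thickness-weighted harmonic mean.
Total thickness L = 6.80 + 9.33 + 3.59 + 5.82 = 25.54 m.
Σ(b_i/K_i) = 6.80/6.46 + 9.33/3.74e-06 + 3.59/1110 + 5.82/1.23 = 2.495e+06 d.
K_eq = L / Σ(b_i/K_i) = 25.54 / 2.495e+06 = 1.024e-05 m/day.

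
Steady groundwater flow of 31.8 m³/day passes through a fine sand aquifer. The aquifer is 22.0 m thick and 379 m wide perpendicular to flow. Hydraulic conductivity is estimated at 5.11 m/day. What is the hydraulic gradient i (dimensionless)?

Cross-sectional area A = 379 × 22.0 = 8338 m².
From Q = K·A·i, i = Q / (K·A) = 31.8 / (5.110 × 8338) = 0.0007464.

0.000746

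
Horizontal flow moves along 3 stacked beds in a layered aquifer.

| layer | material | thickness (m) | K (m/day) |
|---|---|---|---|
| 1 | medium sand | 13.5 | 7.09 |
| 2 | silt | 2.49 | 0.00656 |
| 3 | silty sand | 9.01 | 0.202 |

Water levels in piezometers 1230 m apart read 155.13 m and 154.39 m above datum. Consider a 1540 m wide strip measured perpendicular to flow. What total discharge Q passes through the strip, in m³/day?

Flow is parallel to layering, so each bed carries its own Darcy discharge and the transmissivities add.
Σ(K_i·b_i) = 7.09×13.5 + 0.00656×2.49 + 0.202×9.01 = 97.55 m²/day.
Hydraulic gradient i = (155.13 − 154.39) / 1230 = 0.74 / 1230 = 0.0006016.
Q = Σ(K_i·b_i) · W · i = 97.55 × 1540 × 0.0006016 = 90.38 m³/day.

90.4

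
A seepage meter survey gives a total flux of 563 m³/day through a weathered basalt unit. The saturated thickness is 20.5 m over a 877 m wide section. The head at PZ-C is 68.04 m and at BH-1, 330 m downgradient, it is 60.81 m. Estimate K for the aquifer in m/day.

Cross-sectional area A = 877 × 20.5 = 17978 m².
Hydraulic gradient i = (68.04 − 60.81) / 330 = 7.23 / 330 = 0.02191.
From Q = K·A·i, K = Q / (A·i) = 563 / (17978 × 0.02191) = 1.429 m/day.

1.43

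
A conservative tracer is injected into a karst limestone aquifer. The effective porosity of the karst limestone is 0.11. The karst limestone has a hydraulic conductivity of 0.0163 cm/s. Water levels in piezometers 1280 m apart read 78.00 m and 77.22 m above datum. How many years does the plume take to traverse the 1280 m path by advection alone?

44.9

Convert K: 0.0163 cm/s × 864 = 14.08 m/day.
Hydraulic gradient i = (78.00 − 77.22) / 1280 = 0.78 / 1280 = 0.0006094.
Darcy flux q = K · i = 14.08 × 0.0006094 = 0.008582 m/day.
Seepage velocity v = q / n_e = 0.008582 / 0.11 = 0.07802 m/day.
Travel time t = L / v = 1280 / 0.07802 = 16407 days = 44.92 years.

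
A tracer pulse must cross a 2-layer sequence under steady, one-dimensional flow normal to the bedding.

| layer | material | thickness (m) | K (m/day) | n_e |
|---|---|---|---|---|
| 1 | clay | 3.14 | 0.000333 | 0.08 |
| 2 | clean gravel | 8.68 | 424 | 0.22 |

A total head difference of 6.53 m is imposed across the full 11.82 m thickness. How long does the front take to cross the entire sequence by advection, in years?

8.54

With flow normal to the layers, continuity requires the same specific discharge q through every layer.
Σ(b_i/K_i) = 3.14/0.000333 + 8.68/424 = 9429 d.
q = Δh / Σ(b_i/K_i) = 6.53 / 9429 = 0.0006925 m/day.
In each layer the seepage velocity is v_i = q/n_i, so the layer transit time is t_i = b_i·n_i / q:
  layer 1 (clay): t_1 = 3.14 × 0.08 / 0.0006925 = 362.7 d
  layer 2 (clean gravel): t_2 = 8.68 × 0.22 / 0.0006925 = 2758 d
Total t = Σ t_i = 3120 days = 8.543 years.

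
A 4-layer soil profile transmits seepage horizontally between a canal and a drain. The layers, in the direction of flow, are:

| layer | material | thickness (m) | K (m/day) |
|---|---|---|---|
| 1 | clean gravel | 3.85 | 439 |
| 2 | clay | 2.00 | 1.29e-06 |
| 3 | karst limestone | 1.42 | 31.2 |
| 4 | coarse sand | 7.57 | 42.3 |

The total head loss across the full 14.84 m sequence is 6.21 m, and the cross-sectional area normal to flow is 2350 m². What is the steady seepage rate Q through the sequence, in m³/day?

0.00941

Flow is perpendicular to layering, so the layers act in series and the equivalent K is the thickness-weighted harmonic mean.
Total thickness L = 3.85 + 2.00 + 1.42 + 7.57 = 14.84 m.
Σ(b_i/K_i) = 3.85/439 + 2.00/1.29e-06 + 1.42/31.2 + 7.57/42.3 = 1.550e+06 d.
K_eq = L / Σ(b_i/K_i) = 14.84 / 1.550e+06 = 9.572e-06 m/day.
Q = K_eq · A · (Δh/L) = 9.572e-06 × 2350 × (6.21/14.84) = 0.009413 m³/day.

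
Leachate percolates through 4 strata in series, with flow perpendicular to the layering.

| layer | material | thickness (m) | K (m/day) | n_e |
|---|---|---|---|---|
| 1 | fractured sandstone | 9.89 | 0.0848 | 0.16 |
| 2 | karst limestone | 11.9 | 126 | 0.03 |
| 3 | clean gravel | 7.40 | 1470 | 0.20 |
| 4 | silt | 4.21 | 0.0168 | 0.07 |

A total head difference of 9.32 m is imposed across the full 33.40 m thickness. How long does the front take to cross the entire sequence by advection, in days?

With flow normal to the layers, continuity requires the same specific discharge q through every layer.
Σ(b_i/K_i) = 9.89/0.0848 + 11.9/126 + 7.40/1470 + 4.21/0.0168 = 367.3 d.
q = Δh / Σ(b_i/K_i) = 9.32 / 367.3 = 0.02537 m/day.
In each layer the seepage velocity is v_i = q/n_i, so the layer transit time is t_i = b_i·n_i / q:
  layer 1 (fractured sandstone): t_1 = 9.89 × 0.16 / 0.02537 = 62.37 d
  layer 2 (karst limestone): t_2 = 11.9 × 0.03 / 0.02537 = 14.07 d
  layer 3 (clean gravel): t_3 = 7.40 × 0.20 / 0.02537 = 58.33 d
  layer 4 (silt): t_4 = 4.21 × 0.07 / 0.02537 = 11.61 d
Total t = Σ t_i = 146.4 days.

146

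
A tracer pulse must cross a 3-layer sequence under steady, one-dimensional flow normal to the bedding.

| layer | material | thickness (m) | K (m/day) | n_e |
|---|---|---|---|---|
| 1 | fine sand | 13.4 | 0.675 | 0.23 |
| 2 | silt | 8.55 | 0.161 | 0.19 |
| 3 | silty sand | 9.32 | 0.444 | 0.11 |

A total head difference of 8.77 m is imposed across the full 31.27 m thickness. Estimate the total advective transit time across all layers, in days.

With flow normal to the layers, continuity requires the same specific discharge q through every layer.
Σ(b_i/K_i) = 13.4/0.675 + 8.55/0.161 + 9.32/0.444 = 93.95 d.
q = Δh / Σ(b_i/K_i) = 8.77 / 93.95 = 0.09335 m/day.
In each layer the seepage velocity is v_i = q/n_i, so the layer transit time is t_i = b_i·n_i / q:
  layer 1 (fine sand): t_1 = 13.4 × 0.23 / 0.09335 = 33.02 d
  layer 2 (silt): t_2 = 8.55 × 0.19 / 0.09335 = 17.40 d
  layer 3 (silty sand): t_3 = 9.32 × 0.11 / 0.09335 = 10.98 d
Total t = Σ t_i = 61.40 days.

61.4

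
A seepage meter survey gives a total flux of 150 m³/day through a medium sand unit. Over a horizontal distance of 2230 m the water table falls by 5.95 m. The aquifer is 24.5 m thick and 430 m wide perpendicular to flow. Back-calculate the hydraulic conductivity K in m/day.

Cross-sectional area A = 430 × 24.5 = 10535 m².
Hydraulic gradient i = Δh / L = 5.95 / 2230 = 0.002668.
From Q = K·A·i, K = Q / (A·i) = 150 / (10535 × 0.002668) = 5.336 m/day.

5.34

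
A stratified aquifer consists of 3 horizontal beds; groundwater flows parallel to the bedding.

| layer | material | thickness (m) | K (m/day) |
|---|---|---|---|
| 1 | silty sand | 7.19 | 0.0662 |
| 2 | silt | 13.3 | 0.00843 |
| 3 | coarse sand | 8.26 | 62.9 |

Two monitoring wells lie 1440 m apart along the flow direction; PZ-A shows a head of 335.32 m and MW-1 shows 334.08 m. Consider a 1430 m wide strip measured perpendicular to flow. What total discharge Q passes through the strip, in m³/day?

Flow is parallel to layering, so each bed carries its own Darcy discharge and the transmissivities add.
Σ(K_i·b_i) = 0.0662×7.19 + 0.00843×13.3 + 62.9×8.26 = 520.1 m²/day.
Hydraulic gradient i = (335.32 − 334.08) / 1440 = 1.24 / 1440 = 0.0008611.
Q = Σ(K_i·b_i) · W · i = 520.1 × 1430 × 0.0008611 = 640.5 m³/day.

640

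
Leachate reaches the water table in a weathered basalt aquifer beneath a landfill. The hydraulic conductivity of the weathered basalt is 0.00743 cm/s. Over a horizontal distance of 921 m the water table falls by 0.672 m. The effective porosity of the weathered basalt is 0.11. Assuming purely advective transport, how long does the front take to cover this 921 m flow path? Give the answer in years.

Convert K: 0.00743 cm/s × 864 = 6.420 m/day.
Hydraulic gradient i = Δh / L = 0.672 / 921 = 0.0007296.
Darcy flux q = K · i = 6.420 × 0.0007296 = 0.004684 m/day.
Seepage velocity v = q / n_e = 0.004684 / 0.11 = 0.04258 m/day.
Travel time t = L / v = 921 / 0.04258 = 21629 days = 59.22 years.

59.2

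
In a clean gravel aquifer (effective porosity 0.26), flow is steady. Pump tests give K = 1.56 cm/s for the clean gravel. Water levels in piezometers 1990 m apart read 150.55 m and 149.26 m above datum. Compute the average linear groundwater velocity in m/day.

Convert K: 1.56 cm/s × 864 = 1348 m/day.
Hydraulic gradient i = (150.55 − 149.26) / 1990 = 1.29 / 1990 = 0.0006482.
Darcy flux q = K · i = 1348 × 0.0006482 = 0.8737 m/day.
Seepage velocity v = q / n_e = 0.8737 / 0.26 = 3.360 m/day.

3.36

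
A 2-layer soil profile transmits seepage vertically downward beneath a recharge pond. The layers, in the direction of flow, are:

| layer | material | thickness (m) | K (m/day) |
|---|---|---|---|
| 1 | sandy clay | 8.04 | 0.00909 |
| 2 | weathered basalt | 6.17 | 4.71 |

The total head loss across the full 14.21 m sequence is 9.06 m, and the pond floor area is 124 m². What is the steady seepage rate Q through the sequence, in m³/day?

1.27

Flow is perpendicular to layering, so the layers act in series and the equivalent K is the thickness-weighted harmonic mean.
Total thickness L = 8.04 + 6.17 = 14.21 m.
Σ(b_i/K_i) = 8.04/0.00909 + 6.17/4.71 = 885.8 d.
K_eq = L / Σ(b_i/K_i) = 14.21 / 885.8 = 0.01604 m/day.
Q = K_eq · A · (Δh/L) = 0.01604 × 124 × (9.06/14.21) = 1.268 m³/day.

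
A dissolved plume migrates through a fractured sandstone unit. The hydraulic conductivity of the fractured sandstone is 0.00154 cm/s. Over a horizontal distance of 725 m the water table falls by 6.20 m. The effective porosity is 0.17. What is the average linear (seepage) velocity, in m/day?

Convert K: 0.00154 cm/s × 864 = 1.331 m/day.
Hydraulic gradient i = Δh / L = 6.20 / 725 = 0.008552.
Darcy flux q = K · i = 1.331 × 0.008552 = 0.01138 m/day.
Seepage velocity v = q / n_e = 0.01138 / 0.17 = 0.06693 m/day.

0.0669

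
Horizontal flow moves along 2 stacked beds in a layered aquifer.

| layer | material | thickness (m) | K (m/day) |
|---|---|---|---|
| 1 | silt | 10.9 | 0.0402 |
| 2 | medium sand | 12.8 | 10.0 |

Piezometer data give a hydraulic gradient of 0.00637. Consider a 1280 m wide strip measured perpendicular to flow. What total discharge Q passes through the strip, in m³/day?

Flow is parallel to layering, so each bed carries its own Darcy discharge and the transmissivities add.
Σ(K_i·b_i) = 0.0402×10.9 + 10.0×12.8 = 128.4 m²/day.
Hydraulic gradient i = 0.00637.
Q = Σ(K_i·b_i) · W · i = 128.4 × 1280 × 0.006370 = 1047 m³/day.

1050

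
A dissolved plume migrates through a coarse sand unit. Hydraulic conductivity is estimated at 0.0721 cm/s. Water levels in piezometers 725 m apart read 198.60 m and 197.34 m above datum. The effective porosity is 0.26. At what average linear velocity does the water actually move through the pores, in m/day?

0.416

Convert K: 0.0721 cm/s × 864 = 62.29 m/day.
Hydraulic gradient i = (198.60 − 197.34) / 725 = 1.26 / 725 = 0.001738.
Darcy flux q = K · i = 62.29 × 0.001738 = 0.1083 m/day.
Seepage velocity v = q / n_e = 0.1083 / 0.26 = 0.4164 m/day.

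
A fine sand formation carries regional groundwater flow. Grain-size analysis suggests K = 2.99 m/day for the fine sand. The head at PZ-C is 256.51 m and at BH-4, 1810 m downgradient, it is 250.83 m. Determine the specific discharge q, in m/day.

0.00938

Hydraulic gradient i = (256.51 − 250.83) / 1810 = 5.68 / 1810 = 0.003138.
Specific discharge q = K · i = 2.990 × 0.003138 = 0.009383 m/day.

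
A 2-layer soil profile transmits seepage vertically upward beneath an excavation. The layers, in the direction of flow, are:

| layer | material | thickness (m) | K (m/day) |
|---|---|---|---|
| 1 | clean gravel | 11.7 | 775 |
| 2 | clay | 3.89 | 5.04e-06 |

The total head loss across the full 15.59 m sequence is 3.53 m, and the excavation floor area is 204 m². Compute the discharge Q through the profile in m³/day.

Flow is perpendicular to layering, so the layers act in series and the equivalent K is the thickness-weighted harmonic mean.
Total thickness L = 11.7 + 3.89 = 15.59 m.
Σ(b_i/K_i) = 11.7/775 + 3.89/5.04e-06 = 7.718e+05 d.
K_eq = L / Σ(b_i/K_i) = 15.59 / 7.718e+05 = 2.020e-05 m/day.
Q = K_eq · A · (Δh/L) = 2.020e-05 × 204 × (3.53/15.59) = 0.0009330 m³/day.

0.000933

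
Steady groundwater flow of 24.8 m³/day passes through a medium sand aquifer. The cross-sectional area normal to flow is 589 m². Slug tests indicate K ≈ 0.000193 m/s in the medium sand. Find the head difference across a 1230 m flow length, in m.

Convert K: 0.000193 m/s × 86400 = 16.68 m/day.
From Q = K·A·i, i = Q / (K·A) = 24.8 / (16.68 × 589.0) = 0.002525.
Head loss Δh = i · L = 0.002525 × 1230 = 3.106 m.

3.11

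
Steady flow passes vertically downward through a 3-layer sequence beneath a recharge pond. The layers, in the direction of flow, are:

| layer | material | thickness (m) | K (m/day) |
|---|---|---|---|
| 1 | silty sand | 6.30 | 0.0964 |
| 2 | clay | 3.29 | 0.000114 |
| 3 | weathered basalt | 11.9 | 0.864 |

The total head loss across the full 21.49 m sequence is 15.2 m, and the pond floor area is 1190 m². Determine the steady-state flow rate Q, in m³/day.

0.625

Flow is perpendicular to layering, so the layers act in series and the equivalent K is the thickness-weighted harmonic mean.
Total thickness L = 6.30 + 3.29 + 11.9 = 21.49 m.
Σ(b_i/K_i) = 6.30/0.0964 + 3.29/0.000114 + 11.9/0.864 = 28939 d.
K_eq = L / Σ(b_i/K_i) = 21.49 / 28939 = 0.0007426 m/day.
Q = K_eq · A · (Δh/L) = 0.0007426 × 1190 × (15.2/21.49) = 0.6250 m³/day.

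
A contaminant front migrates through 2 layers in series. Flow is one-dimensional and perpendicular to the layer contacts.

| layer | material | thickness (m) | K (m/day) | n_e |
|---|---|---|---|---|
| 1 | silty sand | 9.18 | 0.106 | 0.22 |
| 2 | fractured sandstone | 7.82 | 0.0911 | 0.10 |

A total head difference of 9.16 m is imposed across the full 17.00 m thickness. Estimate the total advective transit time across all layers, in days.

52.7

With flow normal to the layers, continuity requires the same specific discharge q through every layer.
Σ(b_i/K_i) = 9.18/0.106 + 7.82/0.0911 = 172.4 d.
q = Δh / Σ(b_i/K_i) = 9.16 / 172.4 = 0.05312 m/day.
In each layer the seepage velocity is v_i = q/n_i, so the layer transit time is t_i = b_i·n_i / q:
  layer 1 (silty sand): t_1 = 9.18 × 0.22 / 0.05312 = 38.02 d
  layer 2 (fractured sandstone): t_2 = 7.82 × 0.10 / 0.05312 = 14.72 d
Total t = Σ t_i = 52.74 days.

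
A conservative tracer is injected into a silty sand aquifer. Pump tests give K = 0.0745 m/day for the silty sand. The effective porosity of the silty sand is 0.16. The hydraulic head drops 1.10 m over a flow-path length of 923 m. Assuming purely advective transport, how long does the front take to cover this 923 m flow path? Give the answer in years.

4550

Hydraulic gradient i = Δh / L = 1.10 / 923 = 0.001192.
Darcy flux q = K · i = 0.07450 × 0.001192 = 8.879e-05 m/day.
Seepage velocity v = q / n_e = 8.879e-05 / 0.16 = 0.0005549 m/day.
Travel time t = L / v = 923 / 0.0005549 = 1.663e+06 days = 4554 years.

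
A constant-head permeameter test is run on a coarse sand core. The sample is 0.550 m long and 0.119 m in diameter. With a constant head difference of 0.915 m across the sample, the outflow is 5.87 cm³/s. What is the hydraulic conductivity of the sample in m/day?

Cross-sectional area A = π·(d/2)² = π × (0.119/2)² = 0.01112 m².
Convert discharge: 5.87 cm³/s = 5.870e-06 m³/s.
Darcy's law rearranged: K = Q·L / (A·Δh) = 5.870e-06 × 0.550 / (0.01112 × 0.915) = 0.0003172 m/s = 27.41 m/day.

27.4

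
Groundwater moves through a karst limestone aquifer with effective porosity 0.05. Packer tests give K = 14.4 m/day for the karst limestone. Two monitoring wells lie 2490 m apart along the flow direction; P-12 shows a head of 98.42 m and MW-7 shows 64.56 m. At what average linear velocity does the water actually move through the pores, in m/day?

Hydraulic gradient i = (98.42 − 64.56) / 2490 = 33.86 / 2490 = 0.01360.
Darcy flux q = K · i = 14.40 × 0.01360 = 0.1958 m/day.
Seepage velocity v = q / n_e = 0.1958 / 0.05 = 3.916 m/day.

3.92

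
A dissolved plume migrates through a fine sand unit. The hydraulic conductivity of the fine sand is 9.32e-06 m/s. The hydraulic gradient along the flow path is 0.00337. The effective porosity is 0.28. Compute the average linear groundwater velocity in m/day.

Convert K: 9.32e-06 m/s × 86400 = 0.8052 m/day.
Hydraulic gradient i = 0.00337.
Darcy flux q = K · i = 0.8052 × 0.003370 = 0.002714 m/day.
Seepage velocity v = q / n_e = 0.002714 / 0.28 = 0.009692 m/day.

0.00969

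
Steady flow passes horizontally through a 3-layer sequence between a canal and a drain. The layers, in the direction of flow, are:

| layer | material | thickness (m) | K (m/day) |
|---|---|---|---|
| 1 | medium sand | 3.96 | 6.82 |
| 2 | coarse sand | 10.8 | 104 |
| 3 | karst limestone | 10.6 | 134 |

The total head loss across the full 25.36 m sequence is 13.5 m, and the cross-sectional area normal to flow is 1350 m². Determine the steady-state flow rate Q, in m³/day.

Flow is perpendicular to layering, so the layers act in series and the equivalent K is the thickness-weighted harmonic mean.
Total thickness L = 3.96 + 10.8 + 10.6 = 25.36 m.
Σ(b_i/K_i) = 3.96/6.82 + 10.8/104 + 10.6/134 = 0.7636 d.
K_eq = L / Σ(b_i/K_i) = 25.36 / 0.7636 = 33.21 m/day.
Q = K_eq · A · (Δh/L) = 33.21 × 1350 × (13.5/25.36) = 23867 m³/day.

23900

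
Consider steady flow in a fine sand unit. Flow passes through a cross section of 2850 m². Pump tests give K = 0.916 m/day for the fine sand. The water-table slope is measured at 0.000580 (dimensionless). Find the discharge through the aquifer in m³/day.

Hydraulic gradient i = 0.000580.
Darcy's law: Q = K · A · i = 0.9160 × 2850 × 0.0005800 = 1.514 m³/day.

1.51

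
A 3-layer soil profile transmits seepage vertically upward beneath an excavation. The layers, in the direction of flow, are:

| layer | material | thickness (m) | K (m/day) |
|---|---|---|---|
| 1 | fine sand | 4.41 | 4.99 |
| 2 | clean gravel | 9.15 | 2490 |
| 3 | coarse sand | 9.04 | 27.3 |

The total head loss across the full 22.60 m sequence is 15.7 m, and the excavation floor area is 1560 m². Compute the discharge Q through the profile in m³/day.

20100

Flow is perpendicular to layering, so the layers act in series and the equivalent K is the thickness-weighted harmonic mean.
Total thickness L = 4.41 + 9.15 + 9.04 = 22.60 m.
Σ(b_i/K_i) = 4.41/4.99 + 9.15/2490 + 9.04/27.3 = 1.219 d.
K_eq = L / Σ(b_i/K_i) = 22.60 / 1.219 = 18.55 m/day.
Q = K_eq · A · (Δh/L) = 18.55 × 1560 × (15.7/22.60) = 20099 m³/day.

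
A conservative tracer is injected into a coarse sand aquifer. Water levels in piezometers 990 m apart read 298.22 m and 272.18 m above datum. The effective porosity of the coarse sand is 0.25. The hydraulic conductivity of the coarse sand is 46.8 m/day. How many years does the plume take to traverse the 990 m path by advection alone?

Hydraulic gradient i = (298.22 − 272.18) / 990 = 26.04 / 990 = 0.02630.
Darcy flux q = K · i = 46.80 × 0.02630 = 1.231 m/day.
Seepage velocity v = q / n_e = 1.231 / 0.25 = 4.924 m/day.
Travel time t = L / v = 990 / 4.924 = 201.1 days = 0.5505 years.

0.550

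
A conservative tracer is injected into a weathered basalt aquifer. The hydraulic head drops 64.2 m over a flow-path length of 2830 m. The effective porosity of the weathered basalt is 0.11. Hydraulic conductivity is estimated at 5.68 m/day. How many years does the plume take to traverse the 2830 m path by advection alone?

6.61

Hydraulic gradient i = Δh / L = 64.2 / 2830 = 0.02269.
Darcy flux q = K · i = 5.680 × 0.02269 = 0.1289 m/day.
Seepage velocity v = q / n_e = 0.1289 / 0.11 = 1.171 m/day.
Travel time t = L / v = 2830 / 1.171 = 2416 days = 6.614 years.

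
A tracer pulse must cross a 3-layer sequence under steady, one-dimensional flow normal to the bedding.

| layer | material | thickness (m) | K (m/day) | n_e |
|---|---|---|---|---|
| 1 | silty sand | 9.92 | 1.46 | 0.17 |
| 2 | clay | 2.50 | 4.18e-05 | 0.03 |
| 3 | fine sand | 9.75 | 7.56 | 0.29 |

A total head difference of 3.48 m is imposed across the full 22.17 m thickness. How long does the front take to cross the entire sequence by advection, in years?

With flow normal to the layers, continuity requires the same specific discharge q through every layer.
Σ(b_i/K_i) = 9.92/1.46 + 2.50/4.18e-05 + 9.75/7.56 = 59817 d.
q = Δh / Σ(b_i/K_i) = 3.48 / 59817 = 5.818e-05 m/day.
In each layer the seepage velocity is v_i = q/n_i, so the layer transit time is t_i = b_i·n_i / q:
  layer 1 (silty sand): t_1 = 9.92 × 0.17 / 5.818e-05 = 28987 d
  layer 2 (clay): t_2 = 2.50 × 0.03 / 5.818e-05 = 1289 d
  layer 3 (fine sand): t_3 = 9.75 × 0.29 / 5.818e-05 = 48601 d
Total t = Σ t_i = 78877 days = 216.0 years.

216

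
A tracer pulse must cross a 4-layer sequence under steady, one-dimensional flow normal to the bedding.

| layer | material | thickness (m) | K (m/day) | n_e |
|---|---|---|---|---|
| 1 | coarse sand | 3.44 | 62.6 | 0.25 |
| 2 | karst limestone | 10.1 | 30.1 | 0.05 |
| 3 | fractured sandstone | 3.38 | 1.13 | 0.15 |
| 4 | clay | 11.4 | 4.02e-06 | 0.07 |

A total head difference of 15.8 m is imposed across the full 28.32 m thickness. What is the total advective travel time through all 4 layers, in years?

1310

With flow normal to the layers, continuity requires the same specific discharge q through every layer.
Σ(b_i/K_i) = 3.44/62.6 + 10.1/30.1 + 3.38/1.13 + 11.4/4.02e-06 = 2.836e+06 d.
q = Δh / Σ(b_i/K_i) = 15.8 / 2.836e+06 = 5.572e-06 m/day.
In each layer the seepage velocity is v_i = q/n_i, so the layer transit time is t_i = b_i·n_i / q:
  layer 1 (coarse sand): t_1 = 3.44 × 0.25 / 5.572e-06 = 1.544e+05 d
  layer 2 (karst limestone): t_2 = 10.1 × 0.05 / 5.572e-06 = 90639 d
  layer 3 (fractured sandstone): t_3 = 3.38 × 0.15 / 5.572e-06 = 90998 d
  layer 4 (clay): t_4 = 11.4 × 0.07 / 5.572e-06 = 1.432e+05 d
Total t = Σ t_i = 4.792e+05 days = 1312 years.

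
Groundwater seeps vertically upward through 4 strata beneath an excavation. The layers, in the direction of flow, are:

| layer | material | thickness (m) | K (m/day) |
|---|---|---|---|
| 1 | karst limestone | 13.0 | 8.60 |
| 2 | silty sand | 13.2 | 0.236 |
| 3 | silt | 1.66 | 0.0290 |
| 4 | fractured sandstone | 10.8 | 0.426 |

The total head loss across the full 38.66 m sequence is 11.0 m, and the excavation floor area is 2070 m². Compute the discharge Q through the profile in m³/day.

163

Flow is perpendicular to layering, so the layers act in series and the equivalent K is the thickness-weighted harmonic mean.
Total thickness L = 13.0 + 13.2 + 1.66 + 10.8 = 38.66 m.
Σ(b_i/K_i) = 13.0/8.60 + 13.2/0.236 + 1.66/0.0290 + 10.8/0.426 = 140.0 d.
K_eq = L / Σ(b_i/K_i) = 38.66 / 140.0 = 0.2761 m/day.
Q = K_eq · A · (Δh/L) = 0.2761 × 2070 × (11.0/38.66) = 162.6 m³/day.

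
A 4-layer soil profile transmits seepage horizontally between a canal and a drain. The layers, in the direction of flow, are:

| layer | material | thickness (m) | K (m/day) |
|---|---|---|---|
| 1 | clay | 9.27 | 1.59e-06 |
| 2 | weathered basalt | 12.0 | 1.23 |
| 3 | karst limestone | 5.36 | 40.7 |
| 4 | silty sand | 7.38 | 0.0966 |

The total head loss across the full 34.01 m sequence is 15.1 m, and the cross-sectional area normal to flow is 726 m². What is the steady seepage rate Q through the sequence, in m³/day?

Flow is perpendicular to layering, so the layers act in series and the equivalent K is the thickness-weighted harmonic mean.
Total thickness L = 9.27 + 12.0 + 5.36 + 7.38 = 34.01 m.
Σ(b_i/K_i) = 9.27/1.59e-06 + 12.0/1.23 + 5.36/40.7 + 7.38/0.0966 = 5.830e+06 d.
K_eq = L / Σ(b_i/K_i) = 34.01 / 5.830e+06 = 5.833e-06 m/day.
Q = K_eq · A · (Δh/L) = 5.833e-06 × 726 × (15.1/34.01) = 0.001880 m³/day.

0.00188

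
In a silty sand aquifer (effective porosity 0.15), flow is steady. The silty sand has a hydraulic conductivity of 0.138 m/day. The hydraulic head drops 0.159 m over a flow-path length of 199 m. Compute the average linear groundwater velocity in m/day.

Hydraulic gradient i = Δh / L = 0.159 / 199 = 0.0007990.
Darcy flux q = K · i = 0.1380 × 0.0007990 = 0.0001103 m/day.
Seepage velocity v = q / n_e = 0.0001103 / 0.15 = 0.0007351 m/day.

0.000735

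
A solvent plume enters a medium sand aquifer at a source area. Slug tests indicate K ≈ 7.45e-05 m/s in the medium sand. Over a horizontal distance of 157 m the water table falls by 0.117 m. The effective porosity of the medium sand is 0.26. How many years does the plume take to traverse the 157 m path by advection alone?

23.3

Convert K: 7.45e-05 m/s × 86400 = 6.437 m/day.
Hydraulic gradient i = Δh / L = 0.117 / 157 = 0.0007452.
Darcy flux q = K · i = 6.437 × 0.0007452 = 0.004797 m/day.
Seepage velocity v = q / n_e = 0.004797 / 0.26 = 0.01845 m/day.
Travel time t = L / v = 157 / 0.01845 = 8510 days = 23.30 years.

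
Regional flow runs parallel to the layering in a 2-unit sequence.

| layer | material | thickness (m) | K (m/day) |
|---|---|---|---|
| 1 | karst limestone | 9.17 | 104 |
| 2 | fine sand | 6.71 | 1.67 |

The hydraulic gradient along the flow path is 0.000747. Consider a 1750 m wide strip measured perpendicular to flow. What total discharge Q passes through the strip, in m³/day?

1260

Flow is parallel to layering, so each bed carries its own Darcy discharge and the transmissivities add.
Σ(K_i·b_i) = 104×9.17 + 1.67×6.71 = 964.9 m²/day.
Hydraulic gradient i = 0.000747.
Q = Σ(K_i·b_i) · W · i = 964.9 × 1750 × 0.0007470 = 1261 m³/day.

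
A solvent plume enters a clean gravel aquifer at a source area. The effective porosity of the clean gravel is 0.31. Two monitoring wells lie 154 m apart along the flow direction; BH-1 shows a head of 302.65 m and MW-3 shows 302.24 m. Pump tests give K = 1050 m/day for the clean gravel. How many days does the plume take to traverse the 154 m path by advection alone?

17.1

Hydraulic gradient i = (302.65 − 302.24) / 154 = 0.41 / 154 = 0.002662.
Darcy flux q = K · i = 1050 × 0.002662 = 2.795 m/day.
Seepage velocity v = q / n_e = 2.795 / 0.31 = 9.018 m/day.
Travel time t = L / v = 154 / 9.018 = 17.08 days.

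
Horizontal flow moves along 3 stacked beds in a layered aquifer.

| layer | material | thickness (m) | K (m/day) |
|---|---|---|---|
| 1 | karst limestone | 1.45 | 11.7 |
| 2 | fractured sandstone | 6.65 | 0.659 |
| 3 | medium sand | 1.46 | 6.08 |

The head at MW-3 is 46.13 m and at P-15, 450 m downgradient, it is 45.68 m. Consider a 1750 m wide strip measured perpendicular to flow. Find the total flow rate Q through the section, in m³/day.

52.9

Flow is parallel to layering, so each bed carries its own Darcy discharge and the transmissivities add.
Σ(K_i·b_i) = 11.7×1.45 + 0.659×6.65 + 6.08×1.46 = 30.22 m²/day.
Hydraulic gradient i = (46.13 − 45.68) / 450 = 0.45 / 450 = 0.001000.
Q = Σ(K_i·b_i) · W · i = 30.22 × 1750 × 0.001000 = 52.89 m³/day.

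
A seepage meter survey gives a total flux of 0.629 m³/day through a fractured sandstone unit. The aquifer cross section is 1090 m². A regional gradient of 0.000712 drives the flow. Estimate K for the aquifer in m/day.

Hydraulic gradient i = 0.000712.
From Q = K·A·i, K = Q / (A·i) = 0.629 / (1090 × 0.0007120) = 0.8105 m/day.

0.810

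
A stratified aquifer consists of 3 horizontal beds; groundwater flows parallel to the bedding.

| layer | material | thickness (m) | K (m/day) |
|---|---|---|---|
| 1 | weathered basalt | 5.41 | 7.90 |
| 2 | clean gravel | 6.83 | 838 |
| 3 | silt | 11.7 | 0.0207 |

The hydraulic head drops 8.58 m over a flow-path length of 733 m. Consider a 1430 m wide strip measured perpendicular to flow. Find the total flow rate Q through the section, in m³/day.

96500

Flow is parallel to layering, so each bed carries its own Darcy discharge and the transmissivities add.
Σ(K_i·b_i) = 7.90×5.41 + 838×6.83 + 0.0207×11.7 = 5767 m²/day.
Hydraulic gradient i = Δh / L = 8.58 / 733 = 0.01171.
Q = Σ(K_i·b_i) · W · i = 5767 × 1430 × 0.01171 = 96524 m³/day.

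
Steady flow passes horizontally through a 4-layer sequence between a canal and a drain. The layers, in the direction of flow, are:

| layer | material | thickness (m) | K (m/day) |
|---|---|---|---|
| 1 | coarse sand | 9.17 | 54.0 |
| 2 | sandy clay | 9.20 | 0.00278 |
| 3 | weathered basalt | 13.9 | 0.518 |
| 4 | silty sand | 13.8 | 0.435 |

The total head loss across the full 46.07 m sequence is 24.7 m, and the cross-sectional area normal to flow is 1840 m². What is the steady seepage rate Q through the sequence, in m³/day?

Flow is perpendicular to layering, so the layers act in series and the equivalent K is the thickness-weighted harmonic mean.
Total thickness L = 9.17 + 9.20 + 13.9 + 13.8 = 46.07 m.
Σ(b_i/K_i) = 9.17/54.0 + 9.20/0.00278 + 13.9/0.518 + 13.8/0.435 = 3368 d.
K_eq = L / Σ(b_i/K_i) = 46.07 / 3368 = 0.01368 m/day.
Q = K_eq · A · (Δh/L) = 0.01368 × 1840 × (24.7/46.07) = 13.49 m³/day.

13.5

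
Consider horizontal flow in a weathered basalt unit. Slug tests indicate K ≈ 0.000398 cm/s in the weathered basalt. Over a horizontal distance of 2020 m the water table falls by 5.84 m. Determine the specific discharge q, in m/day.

Convert K: 0.000398 cm/s × 864 = 0.3439 m/day.
Hydraulic gradient i = Δh / L = 5.84 / 2020 = 0.002891.
Specific discharge q = K · i = 0.3439 × 0.002891 = 0.0009942 m/day.

0.000994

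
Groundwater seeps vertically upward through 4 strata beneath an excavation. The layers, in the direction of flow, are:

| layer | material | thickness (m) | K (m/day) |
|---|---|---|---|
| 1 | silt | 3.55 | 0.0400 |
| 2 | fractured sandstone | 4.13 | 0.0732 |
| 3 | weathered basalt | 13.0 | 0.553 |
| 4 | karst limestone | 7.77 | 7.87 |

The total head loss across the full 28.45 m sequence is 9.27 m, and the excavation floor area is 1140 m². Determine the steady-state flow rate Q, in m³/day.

62.3

Flow is perpendicular to layering, so the layers act in series and the equivalent K is the thickness-weighted harmonic mean.
Total thickness L = 3.55 + 4.13 + 13.0 + 7.77 = 28.45 m.
Σ(b_i/K_i) = 3.55/0.0400 + 4.13/0.0732 + 13.0/0.553 + 7.77/7.87 = 169.7 d.
K_eq = L / Σ(b_i/K_i) = 28.45 / 169.7 = 0.1677 m/day.
Q = K_eq · A · (Δh/L) = 0.1677 × 1140 × (9.27/28.45) = 62.29 m³/day.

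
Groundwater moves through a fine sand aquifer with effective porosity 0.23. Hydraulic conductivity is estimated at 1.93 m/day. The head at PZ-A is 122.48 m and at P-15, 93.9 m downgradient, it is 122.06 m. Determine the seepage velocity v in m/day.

0.0375

Hydraulic gradient i = (122.48 − 122.06) / 93.9 = 0.42 / 93.9 = 0.004473.
Darcy flux q = K · i = 1.930 × 0.004473 = 0.008633 m/day.
Seepage velocity v = q / n_e = 0.008633 / 0.23 = 0.03753 m/day.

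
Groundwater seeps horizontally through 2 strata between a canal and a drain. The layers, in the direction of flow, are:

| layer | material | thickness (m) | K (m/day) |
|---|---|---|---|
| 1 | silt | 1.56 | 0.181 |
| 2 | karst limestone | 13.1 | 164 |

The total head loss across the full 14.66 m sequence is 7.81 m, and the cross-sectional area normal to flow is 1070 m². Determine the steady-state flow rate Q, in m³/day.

Flow is perpendicular to layering, so the layers act in series and the equivalent K is the thickness-weighted harmonic mean.
Total thickness L = 1.56 + 13.1 = 14.66 m.
Σ(b_i/K_i) = 1.56/0.181 + 13.1/164 = 8.699 d.
K_eq = L / Σ(b_i/K_i) = 14.66 / 8.699 = 1.685 m/day.
Q = K_eq · A · (Δh/L) = 1.685 × 1070 × (7.81/14.66) = 960.7 m³/day.

961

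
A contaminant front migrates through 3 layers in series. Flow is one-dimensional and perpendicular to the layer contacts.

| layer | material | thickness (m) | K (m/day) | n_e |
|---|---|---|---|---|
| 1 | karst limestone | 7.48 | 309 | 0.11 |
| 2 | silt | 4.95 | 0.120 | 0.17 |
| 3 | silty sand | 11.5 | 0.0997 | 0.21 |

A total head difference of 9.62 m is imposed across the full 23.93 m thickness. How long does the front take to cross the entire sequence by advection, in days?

With flow normal to the layers, continuity requires the same specific discharge q through every layer.
Σ(b_i/K_i) = 7.48/309 + 4.95/0.120 + 11.5/0.0997 = 156.6 d.
q = Δh / Σ(b_i/K_i) = 9.62 / 156.6 = 0.06142 m/day.
In each layer the seepage velocity is v_i = q/n_i, so the layer transit time is t_i = b_i·n_i / q:
  layer 1 (karst limestone): t_1 = 7.48 × 0.11 / 0.06142 = 13.40 d
  layer 2 (silt): t_2 = 4.95 × 0.17 / 0.06142 = 13.70 d
  layer 3 (silty sand): t_3 = 11.5 × 0.21 / 0.06142 = 39.32 d
Total t = Σ t_i = 66.41 days.

66.4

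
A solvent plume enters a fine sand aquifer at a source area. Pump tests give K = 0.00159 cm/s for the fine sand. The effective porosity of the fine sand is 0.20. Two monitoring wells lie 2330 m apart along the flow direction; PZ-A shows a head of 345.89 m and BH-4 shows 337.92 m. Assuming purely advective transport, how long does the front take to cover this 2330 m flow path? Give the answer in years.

272

Convert K: 0.00159 cm/s × 864 = 1.374 m/day.
Hydraulic gradient i = (345.89 − 337.92) / 2330 = 7.97 / 2330 = 0.003421.
Darcy flux q = K · i = 1.374 × 0.003421 = 0.004699 m/day.
Seepage velocity v = q / n_e = 0.004699 / 0.20 = 0.02350 m/day.
Travel time t = L / v = 2330 / 0.02350 = 99168 days = 271.5 years.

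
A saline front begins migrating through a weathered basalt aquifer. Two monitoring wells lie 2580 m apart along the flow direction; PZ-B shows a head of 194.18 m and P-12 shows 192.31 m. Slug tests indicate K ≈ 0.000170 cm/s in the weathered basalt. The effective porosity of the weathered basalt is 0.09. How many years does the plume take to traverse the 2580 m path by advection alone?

5970

Convert K: 0.000170 cm/s × 864 = 0.1469 m/day.
Hydraulic gradient i = (194.18 − 192.31) / 2580 = 1.87 / 2580 = 0.0007248.
Darcy flux q = K · i = 0.1469 × 0.0007248 = 0.0001065 m/day.
Seepage velocity v = q / n_e = 0.0001065 / 0.09 = 0.001183 m/day.
Travel time t = L / v = 2580 / 0.001183 = 2.181e+06 days = 5972 years.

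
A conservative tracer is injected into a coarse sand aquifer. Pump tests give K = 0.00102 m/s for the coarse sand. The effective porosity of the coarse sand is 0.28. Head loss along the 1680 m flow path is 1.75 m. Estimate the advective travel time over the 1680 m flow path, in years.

Convert K: 0.00102 m/s × 86400 = 88.13 m/day.
Hydraulic gradient i = Δh / L = 1.75 / 1680 = 0.001042.
Darcy flux q = K · i = 88.13 × 0.001042 = 0.09180 m/day.
Seepage velocity v = q / n_e = 0.09180 / 0.28 = 0.3279 m/day.
Travel time t = L / v = 1680 / 0.3279 = 5124 days = 14.03 years.

14.0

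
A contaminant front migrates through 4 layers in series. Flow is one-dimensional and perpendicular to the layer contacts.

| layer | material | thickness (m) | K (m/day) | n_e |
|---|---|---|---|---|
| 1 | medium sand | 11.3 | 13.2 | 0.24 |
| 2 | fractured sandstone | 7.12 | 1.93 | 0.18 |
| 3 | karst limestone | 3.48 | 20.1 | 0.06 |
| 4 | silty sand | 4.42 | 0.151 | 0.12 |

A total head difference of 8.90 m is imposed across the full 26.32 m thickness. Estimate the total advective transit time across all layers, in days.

With flow normal to the layers, continuity requires the same specific discharge q through every layer.
Σ(b_i/K_i) = 11.3/13.2 + 7.12/1.93 + 3.48/20.1 + 4.42/0.151 = 33.99 d.
q = Δh / Σ(b_i/K_i) = 8.90 / 33.99 = 0.2618 m/day.
In each layer the seepage velocity is v_i = q/n_i, so the layer transit time is t_i = b_i·n_i / q:
  layer 1 (medium sand): t_1 = 11.3 × 0.24 / 0.2618 = 10.36 d
  layer 2 (fractured sandstone): t_2 = 7.12 × 0.18 / 0.2618 = 4.895 d
  layer 3 (karst limestone): t_3 = 3.48 × 0.06 / 0.2618 = 0.7974 d
  layer 4 (silty sand): t_4 = 4.42 × 0.12 / 0.2618 = 2.026 d
Total t = Σ t_i = 18.07 days.

18.1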